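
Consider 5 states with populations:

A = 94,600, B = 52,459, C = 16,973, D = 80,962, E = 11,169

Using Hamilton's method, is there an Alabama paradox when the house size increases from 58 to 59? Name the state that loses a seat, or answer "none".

At 58 seats: A 21, B 12, C 4, D 18, E 3.
At 59 seats: A 22, B 12, C 4, D 19, E 2.
E drops from 3 to 2.

E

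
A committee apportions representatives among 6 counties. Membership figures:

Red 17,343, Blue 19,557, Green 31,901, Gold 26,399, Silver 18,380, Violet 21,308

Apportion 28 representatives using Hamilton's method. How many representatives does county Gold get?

5

Total 134888; standard divisor 134888/28 ≈ 4817.429.
Standard quotas: Red 3.6001, Blue 4.0596, Green 6.6220, Gold 5.4799, Silver 3.8153, Violet 4.4231.
Lower quotas: Red 3, Blue 4, Green 6, Gold 5, Silver 3, Violet 4 (sum 25, leaving 3 seats).
Remainders in descending order: Silver 0.8153, Green 0.6220, Red 0.6001, Gold 0.4799, Violet 0.4231, Blue 0.0596.
The surplus seats go to Silver, Green, Red.
Gold receives 5.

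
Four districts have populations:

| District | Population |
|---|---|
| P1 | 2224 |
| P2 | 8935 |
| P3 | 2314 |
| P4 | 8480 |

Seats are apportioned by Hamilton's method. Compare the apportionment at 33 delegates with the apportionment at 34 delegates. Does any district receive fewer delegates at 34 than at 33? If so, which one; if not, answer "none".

none

At 33 seats: P1 3, P2 13, P3 4, P4 13.
At 34 seats: P1 3, P2 14, P3 4, P4 13.
No district's allocation decreased.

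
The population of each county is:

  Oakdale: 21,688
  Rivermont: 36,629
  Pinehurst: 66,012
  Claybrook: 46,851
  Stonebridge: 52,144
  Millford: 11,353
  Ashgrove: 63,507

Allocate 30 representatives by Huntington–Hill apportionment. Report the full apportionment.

Oakdale 2, Rivermont 4, Pinehurst 7, Claybrook 5, Stonebridge 5, Millford 1, Ashgrove 6

With divisor 9993: modified quotas Oakdale 2.170, Rivermont 3.665, Pinehurst 6.606, Claybrook 4.688, Stonebridge 5.218, Millford 1.136, Ashgrove 6.355.
Geometric-mean thresholds: Oakdale √(2·3)=2.449, Rivermont √(3·4)=3.464, Pinehurst √(6·7)=6.481, Claybrook √(4·5)=4.472, Stonebridge √(5·6)=5.477, Millford √(1·2)=1.414, Ashgrove √(6·7)=6.481.
Each quota rounded against its threshold gives Oakdale 2, Rivermont 4, Pinehurst 7, Claybrook 5, Stonebridge 5, Millford 1, Ashgrove 6 (total 30).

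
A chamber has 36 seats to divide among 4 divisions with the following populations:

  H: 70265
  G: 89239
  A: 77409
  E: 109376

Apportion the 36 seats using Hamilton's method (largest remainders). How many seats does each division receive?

H 7, G 9, A 8, E 12

Total 346289; standard divisor 346289/36 ≈ 9619.139.
Standard quotas: H 7.3047, G 9.2772, A 8.0474, E 11.3707.
Lower quotas: H 7, G 9, A 8, E 11 (sum 35, leaving 1 seat).
Remainders in descending order: E 0.3707, H 0.3047, G 0.2772, A 0.0474.
Largest remainder: E receives the extra seat.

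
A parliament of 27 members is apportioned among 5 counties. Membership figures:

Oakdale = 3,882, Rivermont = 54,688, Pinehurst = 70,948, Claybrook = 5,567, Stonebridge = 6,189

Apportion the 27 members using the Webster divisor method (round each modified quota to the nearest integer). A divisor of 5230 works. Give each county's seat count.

Oakdale 1, Rivermont 10, Pinehurst 14, Claybrook 1, Stonebridge 1

With modified divisor 5230: modified quotas Oakdale 0.742, Rivermont 10.457, Pinehurst 13.566, Claybrook 1.064, Stonebridge 1.183.
Rounding to the nearest integer: Oakdale 1, Rivermont 10, Pinehurst 14, Claybrook 1, Stonebridge 1 (total 27).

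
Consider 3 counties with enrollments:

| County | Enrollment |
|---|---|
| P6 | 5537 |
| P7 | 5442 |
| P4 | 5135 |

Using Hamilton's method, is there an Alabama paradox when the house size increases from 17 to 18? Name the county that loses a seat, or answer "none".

At 17 seats: P6 6, P7 6, P4 5.
At 18 seats: P6 6, P7 6, P4 6.
No county's allocation decreased.

none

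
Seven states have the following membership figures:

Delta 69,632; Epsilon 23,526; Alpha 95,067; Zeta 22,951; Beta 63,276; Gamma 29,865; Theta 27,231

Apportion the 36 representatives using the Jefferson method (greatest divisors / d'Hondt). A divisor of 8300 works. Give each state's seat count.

With modified divisor 8300: modified quotas Delta 8.389, Epsilon 2.834, Alpha 11.454, Zeta 2.765, Beta 7.624, Gamma 3.598, Theta 3.281.
Rounding down: Delta 8, Epsilon 2, Alpha 11, Zeta 2, Beta 7, Gamma 3, Theta 3 (total 36).

Delta=8, Epsilon=2, Alpha=11, Zeta=2, Beta=7, Gamma=3, Theta=3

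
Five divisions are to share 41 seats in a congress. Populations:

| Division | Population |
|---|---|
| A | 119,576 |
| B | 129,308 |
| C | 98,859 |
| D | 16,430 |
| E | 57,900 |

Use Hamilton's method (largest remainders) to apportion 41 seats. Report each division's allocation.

A=12, B=12, C=10, D=1, E=6

Standard divisor: 422073 ÷ 41 ≈ 10294.463.
Standard quotas: A 11.6156, B 12.5609, C 9.6031, D 1.5960, E 5.6244.
Lower quotas: A 11, B 12, C 9, D 1, E 5 (sum 38, leaving 3 seats).
Remainders in descending order: E 0.6244, A 0.6156, C 0.6031, D 0.5960, B 0.5609.
The surplus seats go to E, A, C.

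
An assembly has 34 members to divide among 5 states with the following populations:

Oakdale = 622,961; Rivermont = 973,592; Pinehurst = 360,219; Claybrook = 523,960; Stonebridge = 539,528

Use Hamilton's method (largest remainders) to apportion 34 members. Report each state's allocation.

Standard divisor: 3020260 ÷ 34 ≈ 88831.176.
Standard quotas: Oakdale 7.0129, Rivermont 10.9600, Pinehurst 4.0551, Claybrook 5.8984, Stonebridge 6.0736.
Lower quotas: Oakdale 7, Rivermont 10, Pinehurst 4, Claybrook 5, Stonebridge 6 (sum 32, leaving 2 seats).
Remainders in descending order: Rivermont 0.9600, Claybrook 0.8984, Stonebridge 0.0736, Pinehurst 0.0551, Oakdale 0.0129.
Largest remainders: Rivermont, Claybrook receive the extra seats.

Oakdale: 7; Rivermont: 11; Pinehurst: 4; Claybrook: 6; Stonebridge: 6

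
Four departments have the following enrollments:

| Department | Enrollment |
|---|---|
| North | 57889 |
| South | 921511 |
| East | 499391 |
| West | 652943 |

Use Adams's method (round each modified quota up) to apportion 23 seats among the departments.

North: 1, South: 10, East: 5, West: 7

Standard divisor 2131734/23 ≈ 92684.087; standard quotas: North 0.625, South 9.942, East 5.388, West 7.045.
Rounding up gives 1, 10, 6, 8 = 25 seats, so the divisor must be adjusted.
With modified divisor 101100: modified quotas North 0.573, South 9.115, East 4.940, West 6.458.
Rounding up: North 1, South 10, East 5, West 7 (total 23).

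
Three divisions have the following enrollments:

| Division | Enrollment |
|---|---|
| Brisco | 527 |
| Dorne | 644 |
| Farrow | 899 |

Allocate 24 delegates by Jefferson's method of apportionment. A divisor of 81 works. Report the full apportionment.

Brisco: 6, Dorne: 7, Farrow: 11

With modified divisor 81: modified quotas Brisco 6.506, Dorne 7.951, Farrow 11.099.
Rounding down: Brisco 6, Dorne 7, Farrow 11 (total 24).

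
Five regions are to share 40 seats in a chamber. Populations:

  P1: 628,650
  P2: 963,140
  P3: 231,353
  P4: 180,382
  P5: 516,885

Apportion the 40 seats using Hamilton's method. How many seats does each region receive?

P1 10, P2 15, P3 4, P4 3, P5 8

Total 2520410; standard divisor 2520410/40 ≈ 63010.25.
Standard quotas: P1 9.9769, P2 15.2854, P3 3.6717, P4 2.8627, P5 8.2032.
Lower quotas: P1 9, P2 15, P3 3, P4 2, P5 8 (sum 37, leaving 3 seats).
Remainders in descending order: P1 0.9769, P4 0.8627, P3 0.6717, P2 0.2854, P5 0.2032.
The surplus seats go to P1, P4, P3.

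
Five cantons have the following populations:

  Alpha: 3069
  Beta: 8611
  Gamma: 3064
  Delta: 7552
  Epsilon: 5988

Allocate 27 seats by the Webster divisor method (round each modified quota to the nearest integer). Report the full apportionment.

Alpha 3; Beta 8; Gamma 3; Delta 7; Epsilon 6

Standard divisor 28284/27 ≈ 1047.556; standard quotas: Alpha 2.930, Beta 8.220, Gamma 2.925, Delta 7.209, Epsilon 5.716.
Rounding to the nearest integer gives Alpha 3, Beta 8, Gamma 3, Delta 7, Epsilon 6 — total 27, matching the house size, so no adjustment is needed.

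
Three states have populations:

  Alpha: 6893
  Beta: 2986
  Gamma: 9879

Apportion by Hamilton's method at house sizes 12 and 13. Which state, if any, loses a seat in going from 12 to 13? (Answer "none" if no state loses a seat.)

At 12 seats: Alpha 4, Beta 2, Gamma 6.
At 13 seats: Alpha 5, Beta 2, Gamma 6.
No state's allocation decreased.

none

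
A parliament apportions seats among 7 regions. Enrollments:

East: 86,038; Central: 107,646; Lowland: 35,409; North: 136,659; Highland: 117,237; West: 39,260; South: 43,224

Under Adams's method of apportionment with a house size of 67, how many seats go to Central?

13

Standard divisor 565473/67 ≈ 8439.896; standard quotas: East 10.194, Central 12.754, Lowland 4.195, North 16.192, Highland 13.891, West 4.652, South 5.121.
Rounding up gives 11, 13, 5, 17, 14, 5, 6 = 71 seats, so the divisor must be adjusted.
With modified divisor 8900: modified quotas East 9.667, Central 12.095, Lowland 3.979, North 15.355, Highland 13.173, West 4.411, South 4.857.
Rounding up: East 10, Central 13, Lowland 4, North 16, Highland 14, West 5, South 5 (total 67).
Central receives 13.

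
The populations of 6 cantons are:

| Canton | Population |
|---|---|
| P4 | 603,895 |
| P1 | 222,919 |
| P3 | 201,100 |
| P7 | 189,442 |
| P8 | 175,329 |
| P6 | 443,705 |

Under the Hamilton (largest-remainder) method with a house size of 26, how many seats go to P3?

3

The standard divisor is 1836390/26 ≈ 70630.385.
Standard quotas: P4 8.5501, P1 3.1561, P3 2.8472, P7 2.6822, P8 2.4823, P6 6.2821.
Lower quotas: P4 8, P1 3, P3 2, P7 2, P8 2, P6 6 (sum 23, leaving 3 seats).
Remainders in descending order: P3 0.8472, P7 0.6822, P4 0.5501, P8 0.4823, P6 0.2821, P1 0.1561.
The surplus seats go to P3, P7, P4.
P3 receives 3.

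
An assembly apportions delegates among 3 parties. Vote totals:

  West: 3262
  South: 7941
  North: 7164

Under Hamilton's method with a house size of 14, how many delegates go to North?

5

Standard divisor: 18367 ÷ 14 ≈ 1311.929.
Standard quotas: West 2.4864, South 6.0529, North 5.4607.
Lower quotas: West 2, South 6, North 5 (sum 13, leaving 1 seat).
Remainders in descending order: West 0.4864, North 0.4607, South 0.0529.
Largest remainder: West receives the extra seat.
North receives 5.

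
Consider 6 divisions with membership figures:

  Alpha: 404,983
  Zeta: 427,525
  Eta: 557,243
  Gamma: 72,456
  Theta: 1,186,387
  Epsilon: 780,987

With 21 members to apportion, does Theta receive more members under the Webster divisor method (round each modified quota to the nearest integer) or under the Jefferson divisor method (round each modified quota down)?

Webster: Alpha 3, Zeta 3, Eta 3, Gamma 0, Theta 7, Epsilon 5.
Jefferson: Alpha 2, Zeta 3, Eta 3, Gamma 0, Theta 8, Epsilon 5.
Theta gets 7 under Webster and 8 under Jefferson.

Jefferson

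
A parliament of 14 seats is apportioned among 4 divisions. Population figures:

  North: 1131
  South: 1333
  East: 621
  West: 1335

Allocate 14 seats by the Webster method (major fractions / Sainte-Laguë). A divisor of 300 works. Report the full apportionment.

North 4, South 4, East 2, West 4

With modified divisor 300: modified quotas North 3.770, South 4.443, East 2.070, West 4.450.
Rounding to the nearest integer: North 4, South 4, East 2, West 4 (total 14).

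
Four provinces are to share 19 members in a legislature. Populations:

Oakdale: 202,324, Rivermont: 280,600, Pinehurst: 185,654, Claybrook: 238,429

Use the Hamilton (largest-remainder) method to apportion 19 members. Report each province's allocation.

Total 907007; standard divisor 907007/19 ≈ 47737.211.
Standard quotas: Oakdale 4.2383, Rivermont 5.8780, Pinehurst 3.8891, Claybrook 4.9946.
Lower quotas: Oakdale 4, Rivermont 5, Pinehurst 3, Claybrook 4 (sum 16, leaving 3 seats).
Remainders in descending order: Claybrook 0.9946, Pinehurst 0.8891, Rivermont 0.8780, Oakdale 0.2383.
The surplus seats go to Claybrook, Pinehurst, Rivermont.

Oakdale=4, Rivermont=6, Pinehurst=4, Claybrook=5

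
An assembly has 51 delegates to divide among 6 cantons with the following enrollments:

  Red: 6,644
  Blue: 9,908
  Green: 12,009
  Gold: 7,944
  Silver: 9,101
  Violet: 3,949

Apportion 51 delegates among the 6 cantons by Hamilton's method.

Red 7, Blue 10, Green 12, Gold 8, Silver 10, Violet 4

Standard divisor: 49555 ÷ 51 ≈ 971.667.
Standard quotas: Red 6.8377, Blue 10.1969, Green 12.3592, Gold 8.1756, Silver 9.3664, Violet 4.0642.
Lower quotas: Red 6, Blue 10, Green 12, Gold 8, Silver 9, Violet 4 (sum 49, leaving 2 seats).
Remainders in descending order: Red 0.8377, Silver 0.3664, Green 0.3592, Blue 0.1969, Gold 0.1756, Violet 0.0642.
The surplus seats go to Red, Silver.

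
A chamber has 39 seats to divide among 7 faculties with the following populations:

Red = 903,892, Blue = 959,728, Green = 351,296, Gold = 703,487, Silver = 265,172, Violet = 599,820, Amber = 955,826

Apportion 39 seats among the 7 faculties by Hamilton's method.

Total 4739221; standard divisor 4739221/39 ≈ 121518.487.
Standard quotas: Red 7.4383, Blue 7.8978, Green 2.8909, Gold 5.7891, Silver 2.1822, Violet 4.9360, Amber 7.8657.
Lower quotas: Red 7, Blue 7, Green 2, Gold 5, Silver 2, Violet 4, Amber 7 (sum 34, leaving 5 seats).
Remainders in descending order: Violet 0.9360, Blue 0.8978, Green 0.8909, Amber 0.8657, Gold 0.7891, Red 0.4383, Silver 0.1822.
Largest remainders: Violet, Blue, Green, Amber, Gold receive the extra seats.

Red 7; Blue 8; Green 3; Gold 6; Silver 2; Violet 5; Amber 8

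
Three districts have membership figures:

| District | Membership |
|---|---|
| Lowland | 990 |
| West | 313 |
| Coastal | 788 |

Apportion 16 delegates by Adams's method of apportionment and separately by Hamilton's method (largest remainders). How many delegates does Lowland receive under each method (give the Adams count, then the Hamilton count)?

Adams: Lowland 7, West 3, Coastal 6.
Hamilton: Lowland 8, West 2, Coastal 6.
Lowland gets 7 under Adams and 8 under Hamilton.

7 and 8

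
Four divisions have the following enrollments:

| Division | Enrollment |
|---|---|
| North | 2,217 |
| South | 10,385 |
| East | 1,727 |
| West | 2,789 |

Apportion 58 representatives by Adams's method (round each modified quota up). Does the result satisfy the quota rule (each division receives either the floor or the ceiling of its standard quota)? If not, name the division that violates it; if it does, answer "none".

Standard quotas: North 7.512, South 35.187, East 5.852, West 9.450.
Adams allocation: North 8, South 34, East 6, West 10.
South has quota 35.187 (lower 35, upper 36) but receives 34 — outside the quota interval.

South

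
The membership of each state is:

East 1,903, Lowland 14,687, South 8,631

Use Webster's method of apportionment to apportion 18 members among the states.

Standard divisor 25221/18 ≈ 1401.167; standard quotas: East 1.358, Lowland 10.482, South 6.160.
Rounding to the nearest integer gives 1, 10, 6 = 17 seats, so the divisor must be adjusted.
With modified divisor 1360: modified quotas East 1.399, Lowland 10.799, South 6.346.
Rounding to the nearest integer: East 1, Lowland 11, South 6 (total 18).

East: 1, Lowland: 11, South: 6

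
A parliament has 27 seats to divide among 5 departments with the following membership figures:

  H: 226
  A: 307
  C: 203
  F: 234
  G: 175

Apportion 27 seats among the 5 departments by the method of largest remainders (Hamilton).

H: 5, A: 7, C: 5, F: 6, G: 4

Total 1145; standard divisor 1145/27 ≈ 42.407.
Standard quotas: H 5.329, A 7.239, C 4.787, F 5.518, G 4.127.
Lower quotas: H 5, A 7, C 4, F 5, G 4 (sum 25, leaving 2 seats).
Remainders in descending order: C 0.787, F 0.518, H 0.329, A 0.239, G 0.127.
Largest remainders: C, F receive the extra seats.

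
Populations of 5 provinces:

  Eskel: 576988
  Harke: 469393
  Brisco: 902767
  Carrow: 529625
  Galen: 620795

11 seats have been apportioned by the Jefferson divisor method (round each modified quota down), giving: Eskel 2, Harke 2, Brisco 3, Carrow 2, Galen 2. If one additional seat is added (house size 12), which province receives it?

Brisco

Priority for the next seat is population ÷ (current seats + 1).
Priorities: Eskel 192329.333, Harke 156464.333, Brisco 225691.750, Carrow 176541.667, Galen 206931.667.
Highest priority: Brisco.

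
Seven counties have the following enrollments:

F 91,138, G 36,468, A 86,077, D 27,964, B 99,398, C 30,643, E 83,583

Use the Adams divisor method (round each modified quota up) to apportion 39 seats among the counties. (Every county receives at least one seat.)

Standard divisor 455271/39 ≈ 11673.615; standard quotas: F 7.807, G 3.124, A 7.374, D 2.395, B 8.515, C 2.625, E 7.160.
Rounding up gives 8, 4, 8, 3, 9, 3, 8 = 43 seats, so the divisor must be adjusted.
With modified divisor 12700: modified quotas F 7.176, G 2.871, A 6.778, D 2.202, B 7.827, C 2.413, E 6.581.
Rounding up: F 8, G 3, A 7, D 3, B 8, C 3, E 7 (total 39).

F=8, G=3, A=7, D=3, B=8, C=3, E=7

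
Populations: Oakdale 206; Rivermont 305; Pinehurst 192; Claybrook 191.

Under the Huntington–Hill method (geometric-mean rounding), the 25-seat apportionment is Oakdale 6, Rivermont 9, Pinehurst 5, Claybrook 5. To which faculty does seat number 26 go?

Pinehurst

Priority for the next seat is population ÷ (√(s·(s+1))).
Priorities: Oakdale 31.786, Rivermont 32.150, Pinehurst 35.054, Claybrook 34.872.
Highest priority: Pinehurst.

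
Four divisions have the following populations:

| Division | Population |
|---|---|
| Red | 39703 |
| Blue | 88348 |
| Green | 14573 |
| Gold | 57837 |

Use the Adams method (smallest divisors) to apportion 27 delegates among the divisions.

Red 5, Blue 12, Green 2, Gold 8

Standard divisor 200461/27 ≈ 7424.481; standard quotas: Red 5.348, Blue 11.900, Green 1.963, Gold 7.790.
Rounding up gives 6, 12, 2, 8 = 28 seats, so the divisor must be adjusted.
With modified divisor 8000: modified quotas Red 4.963, Blue 11.043, Green 1.822, Gold 7.230.
Rounding up: Red 5, Blue 12, Green 2, Gold 8 (total 27).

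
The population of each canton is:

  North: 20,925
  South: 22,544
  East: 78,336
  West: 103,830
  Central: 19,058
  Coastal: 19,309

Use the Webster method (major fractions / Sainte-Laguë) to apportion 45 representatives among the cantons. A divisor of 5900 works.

North: 4, South: 4, East: 13, West: 18, Central: 3, Coastal: 3

With modified divisor 5900: modified quotas North 3.547, South 3.821, East 13.277, West 17.598, Central 3.230, Coastal 3.273.
Rounding to the nearest integer: North 4, South 4, East 13, West 18, Central 3, Coastal 3 (total 45).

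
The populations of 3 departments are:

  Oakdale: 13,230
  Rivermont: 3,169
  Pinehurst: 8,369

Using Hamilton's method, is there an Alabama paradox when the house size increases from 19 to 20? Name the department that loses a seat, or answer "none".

Rivermont

At 19 seats: Oakdale 10, Rivermont 3, Pinehurst 6.
At 20 seats: Oakdale 11, Rivermont 2, Pinehurst 7.
Rivermont drops from 3 to 2.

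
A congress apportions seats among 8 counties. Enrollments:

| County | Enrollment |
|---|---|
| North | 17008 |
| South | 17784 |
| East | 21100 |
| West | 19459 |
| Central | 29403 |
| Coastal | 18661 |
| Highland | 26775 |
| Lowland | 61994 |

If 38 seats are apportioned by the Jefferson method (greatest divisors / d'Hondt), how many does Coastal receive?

Standard divisor 212184/38 ≈ 5583.789; standard quotas: North 3.046, South 3.185, East 3.779, West 3.485, Central 5.266, Coastal 3.342, Highland 4.795, Lowland 11.102.
Rounding down gives 3, 3, 3, 3, 5, 3, 4, 11 = 35 seats, so the divisor must be adjusted.
With modified divisor 5000: modified quotas North 3.402, South 3.557, East 4.220, West 3.892, Central 5.881, Coastal 3.732, Highland 5.355, Lowland 12.399.
Rounding down: North 3, South 3, East 4, West 3, Central 5, Coastal 3, Highland 5, Lowland 12 (total 38).
Coastal receives 3.

3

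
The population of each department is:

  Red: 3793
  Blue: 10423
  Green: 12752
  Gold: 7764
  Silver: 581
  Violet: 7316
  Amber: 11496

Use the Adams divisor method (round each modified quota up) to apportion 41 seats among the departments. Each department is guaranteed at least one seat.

Red: 3, Blue: 8, Green: 9, Gold: 6, Silver: 1, Violet: 6, Amber: 8

Standard divisor 54125/41 ≈ 1320.122; standard quotas: Red 2.873, Blue 7.895, Green 9.660, Gold 5.881, Silver 0.440, Violet 5.542, Amber 8.708.
Rounding up gives 3, 8, 10, 6, 1, 6, 9 = 43 seats, so the divisor must be adjusted.
With modified divisor 1450: modified quotas Red 2.616, Blue 7.188, Green 8.794, Gold 5.354, Silver 0.401, Violet 5.046, Amber 7.928.
Rounding up: Red 3, Blue 8, Green 9, Gold 6, Silver 1, Violet 6, Amber 8 (total 41).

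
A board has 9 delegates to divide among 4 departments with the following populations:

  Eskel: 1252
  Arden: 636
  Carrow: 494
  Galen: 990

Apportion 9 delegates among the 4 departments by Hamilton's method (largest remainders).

Standard divisor: 3372 ÷ 9 ≈ 374.667.
Standard quotas: Eskel 3.342, Arden 1.698, Carrow 1.319, Galen 2.642.
Lower quotas: Eskel 3, Arden 1, Carrow 1, Galen 2 (sum 7, leaving 2 seats).
Remainders in descending order: Arden 0.698, Galen 0.642, Eskel 0.342, Carrow 0.319.
The surplus seats go to Arden, Galen.

Eskel=3; Arden=2; Carrow=1; Galen=3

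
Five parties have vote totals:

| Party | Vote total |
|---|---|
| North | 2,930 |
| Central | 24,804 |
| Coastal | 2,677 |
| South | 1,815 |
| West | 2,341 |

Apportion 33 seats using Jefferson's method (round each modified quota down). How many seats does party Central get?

25

Standard divisor 34567/33 ≈ 1047.485; standard quotas: North 2.797, Central 23.680, Coastal 2.556, South 1.733, West 2.235.
Rounding down gives 2, 23, 2, 1, 2 = 30 seats, so the divisor must be adjusted.
With modified divisor 970: modified quotas North 3.021, Central 25.571, Coastal 2.760, South 1.871, West 2.413.
Rounding down: North 3, Central 25, Coastal 2, South 1, West 2 (total 33).
Central receives 25.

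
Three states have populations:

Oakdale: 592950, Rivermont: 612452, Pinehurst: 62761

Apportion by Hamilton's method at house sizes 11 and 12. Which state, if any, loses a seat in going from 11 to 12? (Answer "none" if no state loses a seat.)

Pinehurst

At 11 seats: Oakdale 5, Rivermont 5, Pinehurst 1.
At 12 seats: Oakdale 6, Rivermont 6, Pinehurst 0.
Pinehurst drops from 1 to 0.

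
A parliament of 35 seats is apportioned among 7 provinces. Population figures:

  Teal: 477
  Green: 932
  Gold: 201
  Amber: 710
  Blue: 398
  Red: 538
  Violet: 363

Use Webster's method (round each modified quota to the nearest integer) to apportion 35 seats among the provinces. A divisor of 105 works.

Teal 5, Green 9, Gold 2, Amber 7, Blue 4, Red 5, Violet 3

With modified divisor 105: modified quotas Teal 4.543, Green 8.876, Gold 1.914, Amber 6.762, Blue 3.790, Red 5.124, Violet 3.457.
Rounding to the nearest integer: Teal 5, Green 9, Gold 2, Amber 7, Blue 4, Red 5, Violet 3 (total 35).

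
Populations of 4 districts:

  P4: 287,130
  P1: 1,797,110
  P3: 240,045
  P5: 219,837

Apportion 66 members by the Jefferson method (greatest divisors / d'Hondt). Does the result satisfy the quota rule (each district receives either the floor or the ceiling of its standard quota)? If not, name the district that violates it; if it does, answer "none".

P1

Standard quotas: P4 7.449, P1 46.621, P3 6.227, P5 5.703.
Jefferson allocation: P4 7, P1 48, P3 6, P5 5.
P1 has quota 46.621 (lower 46, upper 47) but receives 48 — outside the quota interval.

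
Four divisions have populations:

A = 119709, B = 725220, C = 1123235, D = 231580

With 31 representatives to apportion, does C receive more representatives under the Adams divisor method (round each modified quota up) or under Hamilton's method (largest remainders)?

Adams: A 2, B 10, C 15, D 4.
Hamilton: A 2, B 10, C 16, D 3.
C gets 15 under Adams and 16 under Hamilton.

Hamilton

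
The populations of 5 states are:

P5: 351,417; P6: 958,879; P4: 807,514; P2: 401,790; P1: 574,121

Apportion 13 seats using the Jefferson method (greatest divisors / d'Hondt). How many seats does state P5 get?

Standard divisor 3093721/13 ≈ 237978.538; standard quotas: P5 1.477, P6 4.029, P4 3.393, P2 1.688, P1 2.412.
Rounding down gives 1, 4, 3, 1, 2 = 11 seats, so the divisor must be adjusted.
With modified divisor 196300: modified quotas P5 1.790, P6 4.885, P4 4.114, P2 2.047, P1 2.925.
Rounding down: P5 1, P6 4, P4 4, P2 2, P1 2 (total 13).
P5 receives 1.

1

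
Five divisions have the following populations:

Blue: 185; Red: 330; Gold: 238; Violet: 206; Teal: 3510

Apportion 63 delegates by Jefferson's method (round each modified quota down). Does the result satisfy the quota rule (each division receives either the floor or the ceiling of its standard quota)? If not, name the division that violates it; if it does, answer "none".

Standard quotas: Blue 2.608, Red 4.652, Gold 3.355, Violet 2.904, Teal 49.481.
Jefferson allocation: Blue 2, Red 4, Gold 3, Violet 3, Teal 51.
Teal has quota 49.481 (lower 49, upper 50) but receives 51 — outside the quota interval.

Teal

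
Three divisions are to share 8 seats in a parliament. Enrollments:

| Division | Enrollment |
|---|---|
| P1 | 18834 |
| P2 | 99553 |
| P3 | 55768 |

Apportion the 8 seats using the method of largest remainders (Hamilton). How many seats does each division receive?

The standard divisor is 174155/8 ≈ 21769.375.
Standard quotas: P1 0.8652, P2 4.5731, P3 2.5618.
Lower quotas: P1 0, P2 4, P3 2 (sum 6, leaving 2 seats).
Remainders in descending order: P1 0.8652, P2 0.5731, P3 0.5618.
The surplus seats go to P1, P2.

P1: 1; P2: 5; P3: 2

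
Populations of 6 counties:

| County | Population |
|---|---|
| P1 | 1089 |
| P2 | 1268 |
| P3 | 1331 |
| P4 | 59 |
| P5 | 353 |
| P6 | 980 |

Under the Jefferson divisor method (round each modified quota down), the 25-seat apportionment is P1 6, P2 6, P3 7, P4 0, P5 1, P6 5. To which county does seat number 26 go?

P2

Priority for the next seat is population ÷ (current seats + 1).
Priorities: P1 155.571, P2 181.143, P3 166.375, P4 59.000, P5 176.500, P6 163.333.
Highest priority: P2.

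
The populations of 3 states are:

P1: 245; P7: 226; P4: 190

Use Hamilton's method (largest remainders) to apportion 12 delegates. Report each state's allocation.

The standard divisor is 661/12 ≈ 55.083.
Standard quotas: P1 4.448, P7 4.103, P4 3.449.
Lower quotas: P1 4, P7 4, P4 3 (sum 11, leaving 1 seat).
Remainders in descending order: P4 0.449, P1 0.448, P7 0.103.
Largest remainder: P4 receives the extra seat.

P1: 4; P7: 4; P4: 4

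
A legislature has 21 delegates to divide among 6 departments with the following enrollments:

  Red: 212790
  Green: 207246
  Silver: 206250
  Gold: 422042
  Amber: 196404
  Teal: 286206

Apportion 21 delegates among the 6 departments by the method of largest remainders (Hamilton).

Standard divisor: 1530938 ÷ 21 ≈ 72901.81.
Standard quotas: Red 2.9189, Green 2.8428, Silver 2.8291, Gold 5.7892, Amber 2.6941, Teal 3.9259.
Lower quotas: Red 2, Green 2, Silver 2, Gold 5, Amber 2, Teal 3 (sum 16, leaving 5 seats).
Remainders in descending order: Teal 0.9259, Red 0.9189, Green 0.8428, Silver 0.8291, Gold 0.7892, Amber 0.6941.
The surplus seats go to Teal, Red, Green, Silver, Gold.

Red 3, Green 3, Silver 3, Gold 6, Amber 2, Teal 4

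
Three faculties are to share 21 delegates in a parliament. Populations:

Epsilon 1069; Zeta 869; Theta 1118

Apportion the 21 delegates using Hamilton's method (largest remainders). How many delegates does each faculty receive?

Epsilon 7, Zeta 6, Theta 8

Total 3056; standard divisor 3056/21 ≈ 145.524.
Standard quotas: Epsilon 7.346, Zeta 5.972, Theta 7.683.
Lower quotas: Epsilon 7, Zeta 5, Theta 7 (sum 19, leaving 2 seats).
Remainders in descending order: Zeta 0.972, Theta 0.683, Epsilon 0.346.
Largest remainders: Zeta, Theta receive the extra seats.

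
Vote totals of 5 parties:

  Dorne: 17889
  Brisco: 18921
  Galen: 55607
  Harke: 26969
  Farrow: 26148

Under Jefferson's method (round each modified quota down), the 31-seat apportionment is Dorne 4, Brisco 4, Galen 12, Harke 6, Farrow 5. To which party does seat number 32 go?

Priority for the next seat is population ÷ (current seats + 1).
Priorities: Dorne 3577.800, Brisco 3784.200, Galen 4277.462, Harke 3852.714, Farrow 4358.000.
Highest priority: Farrow.

Farrow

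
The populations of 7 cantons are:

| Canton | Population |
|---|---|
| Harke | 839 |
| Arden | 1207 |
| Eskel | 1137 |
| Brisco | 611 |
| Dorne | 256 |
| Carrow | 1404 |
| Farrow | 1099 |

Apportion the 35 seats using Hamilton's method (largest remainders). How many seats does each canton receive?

Harke 5; Arden 6; Eskel 6; Brisco 3; Dorne 1; Carrow 8; Farrow 6

Total 6553; standard divisor 6553/35 ≈ 187.229.
Standard quotas: Harke 4.481, Arden 6.447, Eskel 6.073, Brisco 3.263, Dorne 1.367, Carrow 7.499, Farrow 5.870.
Lower quotas: Harke 4, Arden 6, Eskel 6, Brisco 3, Dorne 1, Carrow 7, Farrow 5 (sum 32, leaving 3 seats).
Remainders in descending order: Farrow 0.870, Carrow 0.499, Harke 0.481, Arden 0.447, Dorne 0.367, Brisco 0.263, Eskel 0.073.
The surplus seats go to Farrow, Carrow, Harke.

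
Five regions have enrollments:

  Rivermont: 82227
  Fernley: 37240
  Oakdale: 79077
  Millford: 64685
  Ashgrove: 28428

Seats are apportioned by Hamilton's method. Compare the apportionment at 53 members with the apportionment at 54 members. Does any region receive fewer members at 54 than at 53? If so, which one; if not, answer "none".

At 53 seats: Rivermont 15, Fernley 7, Oakdale 14, Millford 12, Ashgrove 5.
At 54 seats: Rivermont 15, Fernley 7, Oakdale 15, Millford 12, Ashgrove 5.
No region's allocation decreased.

none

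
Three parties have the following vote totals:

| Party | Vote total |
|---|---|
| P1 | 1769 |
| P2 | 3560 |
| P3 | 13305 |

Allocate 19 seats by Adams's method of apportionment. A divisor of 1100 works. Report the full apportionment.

With modified divisor 1100: modified quotas P1 1.608, P2 3.236, P3 12.095.
Rounding up: P1 2, P2 4, P3 13 (total 19).

P1 2; P2 4; P3 13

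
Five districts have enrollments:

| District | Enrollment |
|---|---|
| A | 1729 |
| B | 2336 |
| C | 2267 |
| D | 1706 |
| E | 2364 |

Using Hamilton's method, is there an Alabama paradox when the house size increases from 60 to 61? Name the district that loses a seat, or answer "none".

At 60 seats: A 10, B 13, C 13, D 10, E 14.
At 61 seats: A 10, B 14, C 13, D 10, E 14.
No district's allocation decreased.

none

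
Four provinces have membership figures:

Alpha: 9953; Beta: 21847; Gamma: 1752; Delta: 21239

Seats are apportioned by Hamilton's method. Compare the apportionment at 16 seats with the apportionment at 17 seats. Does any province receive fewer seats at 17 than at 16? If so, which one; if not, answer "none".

Gamma

At 16 seats: Alpha 3, Beta 6, Gamma 1, Delta 6.
At 17 seats: Alpha 3, Beta 7, Gamma 0, Delta 7.
Gamma drops from 1 to 0.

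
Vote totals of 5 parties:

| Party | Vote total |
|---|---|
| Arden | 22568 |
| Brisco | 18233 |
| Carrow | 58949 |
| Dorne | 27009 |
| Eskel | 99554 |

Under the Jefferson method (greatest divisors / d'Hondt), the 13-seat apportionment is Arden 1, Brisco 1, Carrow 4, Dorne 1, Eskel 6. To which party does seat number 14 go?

Priority for the next seat is population ÷ (current seats + 1).
Priorities: Arden 11284.000, Brisco 9116.500, Carrow 11789.800, Dorne 13504.500, Eskel 14222.000.
Highest priority: Eskel.

Eskel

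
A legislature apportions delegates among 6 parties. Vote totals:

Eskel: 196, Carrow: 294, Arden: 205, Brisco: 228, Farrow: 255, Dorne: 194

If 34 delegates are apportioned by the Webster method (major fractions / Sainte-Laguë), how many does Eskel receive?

5

Standard divisor 1372/34 ≈ 40.353; standard quotas: Eskel 4.857, Carrow 7.286, Arden 5.080, Brisco 5.650, Farrow 6.319, Dorne 4.808.
Rounding to the nearest integer gives Eskel 5, Carrow 7, Arden 5, Brisco 6, Farrow 6, Dorne 5 — total 34, matching the house size, so no adjustment is needed.
Eskel receives 5.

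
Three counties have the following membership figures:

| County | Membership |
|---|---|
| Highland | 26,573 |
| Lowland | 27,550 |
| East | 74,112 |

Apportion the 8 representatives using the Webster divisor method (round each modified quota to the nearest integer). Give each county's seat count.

Standard divisor 128235/8 ≈ 16029.375; standard quotas: Highland 1.658, Lowland 1.719, East 4.624.
Rounding to the nearest integer gives 2, 2, 5 = 9 seats, so the divisor must be adjusted.
With modified divisor 17100: modified quotas Highland 1.554, Lowland 1.611, East 4.334.
Rounding to the nearest integer: Highland 2, Lowland 2, East 4 (total 8).

Highland 2; Lowland 2; East 4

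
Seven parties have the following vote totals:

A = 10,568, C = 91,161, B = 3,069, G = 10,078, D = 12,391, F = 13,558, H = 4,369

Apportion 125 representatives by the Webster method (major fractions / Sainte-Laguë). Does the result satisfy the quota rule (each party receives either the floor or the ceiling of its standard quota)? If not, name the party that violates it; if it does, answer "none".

C

Standard quotas: A 9.098, C 78.482, B 2.642, G 8.676, D 10.668, F 11.672, H 3.761.
Webster allocation: A 9, C 77, B 3, G 9, D 11, F 12, H 4.
C has quota 78.482 (lower 78, upper 79) but receives 77 — outside the quota interval.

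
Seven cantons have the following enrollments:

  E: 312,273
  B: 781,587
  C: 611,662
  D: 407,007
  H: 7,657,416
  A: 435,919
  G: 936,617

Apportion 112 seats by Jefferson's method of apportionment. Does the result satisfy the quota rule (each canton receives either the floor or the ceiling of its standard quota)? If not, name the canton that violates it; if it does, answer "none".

Standard quotas: E 3.139, B 7.856, C 6.148, D 4.091, H 76.969, A 4.382, G 9.415.
Jefferson allocation: E 3, B 8, C 6, D 4, H 78, A 4, G 9.
H has quota 76.969 (lower 76, upper 77) but receives 78 — outside the quota interval.

H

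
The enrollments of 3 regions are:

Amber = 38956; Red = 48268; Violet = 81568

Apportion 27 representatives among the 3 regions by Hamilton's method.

Amber 6, Red 8, Violet 13

Total 168792; standard divisor 168792/27 ≈ 6251.556.
Standard quotas: Amber 6.2314, Red 7.7210, Violet 13.0476.
Lower quotas: Amber 6, Red 7, Violet 13 (sum 26, leaving 1 seat).
Remainders in descending order: Red 0.7210, Amber 0.2314, Violet 0.0476.
The surplus seat goes to Red.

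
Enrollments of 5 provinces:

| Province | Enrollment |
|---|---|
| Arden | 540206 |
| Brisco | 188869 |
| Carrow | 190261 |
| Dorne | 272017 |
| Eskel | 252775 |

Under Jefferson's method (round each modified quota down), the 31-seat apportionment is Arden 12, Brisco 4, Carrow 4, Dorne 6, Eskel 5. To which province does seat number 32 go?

Eskel

Priority for the next seat is population ÷ (current seats + 1).
Priorities: Arden 41554.308, Brisco 37773.800, Carrow 38052.200, Dorne 38859.571, Eskel 42129.167.
Highest priority: Eskel.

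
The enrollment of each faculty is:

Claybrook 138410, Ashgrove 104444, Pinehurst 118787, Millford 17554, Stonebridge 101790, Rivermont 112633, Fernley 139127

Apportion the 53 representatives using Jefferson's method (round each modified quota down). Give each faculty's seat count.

Claybrook 10, Ashgrove 8, Pinehurst 9, Millford 1, Stonebridge 7, Rivermont 8, Fernley 10

Standard divisor 732745/53 ≈ 13825.377; standard quotas: Claybrook 10.011, Ashgrove 7.555, Pinehurst 8.592, Millford 1.270, Stonebridge 7.363, Rivermont 8.147, Fernley 10.063.
Rounding down gives 10, 7, 8, 1, 7, 8, 10 = 51 seats, so the divisor must be adjusted.
With modified divisor 12900: modified quotas Claybrook 10.729, Ashgrove 8.096, Pinehurst 9.208, Millford 1.361, Stonebridge 7.891, Rivermont 8.731, Fernley 10.785.
Rounding down: Claybrook 10, Ashgrove 8, Pinehurst 9, Millford 1, Stonebridge 7, Rivermont 8, Fernley 10 (total 53).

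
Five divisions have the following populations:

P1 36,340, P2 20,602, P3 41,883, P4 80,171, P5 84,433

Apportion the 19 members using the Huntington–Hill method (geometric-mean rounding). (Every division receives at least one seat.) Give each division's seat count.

P1: 3; P2: 1; P3: 3; P4: 6; P5: 6

With divisor 14602: modified quotas P1 2.489, P2 1.411, P3 2.868, P4 5.490, P5 5.782.
Geometric-mean thresholds: P1 √(2·3)=2.449, P2 √(1·2)=1.414, P3 √(2·3)=2.449, P4 √(5·6)=5.477, P5 √(5·6)=5.477.
Each quota rounded against its threshold gives P1 3, P2 1, P3 3, P4 6, P5 6 (total 19).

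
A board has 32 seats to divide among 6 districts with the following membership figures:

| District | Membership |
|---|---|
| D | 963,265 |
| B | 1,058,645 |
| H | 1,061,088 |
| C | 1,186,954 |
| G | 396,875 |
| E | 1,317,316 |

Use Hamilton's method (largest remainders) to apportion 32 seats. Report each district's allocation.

Standard divisor: 5984143 ÷ 32 ≈ 187004.469.
Standard quotas: D 5.1510, B 5.6611, H 5.6741, C 6.3472, G 2.1223, E 7.0443.
Lower quotas: D 5, B 5, H 5, C 6, G 2, E 7 (sum 30, leaving 2 seats).
Remainders in descending order: H 0.6741, B 0.6611, C 0.3472, D 0.1510, G 0.1223, E 0.0443.
The surplus seats go to H, B.

D 5, B 6, H 6, C 6, G 2, E 7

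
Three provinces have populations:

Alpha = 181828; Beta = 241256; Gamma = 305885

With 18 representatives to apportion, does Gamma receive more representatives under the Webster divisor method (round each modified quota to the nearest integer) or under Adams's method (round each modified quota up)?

Webster: Alpha 4, Beta 6, Gamma 8.
Adams: Alpha 5, Beta 6, Gamma 7.
Gamma gets 8 under Webster and 7 under Adams.

Webster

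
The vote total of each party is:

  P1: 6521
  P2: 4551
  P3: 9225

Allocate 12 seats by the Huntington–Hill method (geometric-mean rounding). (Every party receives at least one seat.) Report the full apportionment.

With divisor 1771: modified quotas P1 3.682, P2 2.570, P3 5.209.
Geometric-mean thresholds: P1 √(3·4)=3.464, P2 √(2·3)=2.449, P3 √(5·6)=5.477.
Each quota rounded against its threshold gives P1 4, P2 3, P3 5 (total 12).

P1: 4; P2: 3; P3: 5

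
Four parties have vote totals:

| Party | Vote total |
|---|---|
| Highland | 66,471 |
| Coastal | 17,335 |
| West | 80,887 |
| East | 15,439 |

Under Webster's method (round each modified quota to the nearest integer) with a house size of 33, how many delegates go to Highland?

12

Standard divisor 180132/33 ≈ 5458.545; standard quotas: Highland 12.177, Coastal 3.176, West 14.818, East 2.828.
Rounding to the nearest integer gives Highland 12, Coastal 3, West 15, East 3 — total 33, matching the house size, so no adjustment is needed.
Highland receives 12.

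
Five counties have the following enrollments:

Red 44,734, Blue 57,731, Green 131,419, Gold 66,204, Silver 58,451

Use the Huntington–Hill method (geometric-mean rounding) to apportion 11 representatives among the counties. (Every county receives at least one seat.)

Red 1, Blue 2, Green 4, Gold 2, Silver 2

With divisor 34785: modified quotas Red 1.286, Blue 1.660, Green 3.778, Gold 1.903, Silver 1.680.
Geometric-mean thresholds: Red √(1·2)=1.414, Blue √(1·2)=1.414, Green √(3·4)=3.464, Gold √(1·2)=1.414, Silver √(1·2)=1.414.
Each quota rounded against its threshold gives Red 1, Blue 2, Green 4, Gold 2, Silver 2 (total 11).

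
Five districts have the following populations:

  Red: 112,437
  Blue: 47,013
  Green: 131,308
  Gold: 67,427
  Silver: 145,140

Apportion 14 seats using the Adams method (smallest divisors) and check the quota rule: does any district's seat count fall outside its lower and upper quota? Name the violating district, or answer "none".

Standard quotas: Red 3.127, Blue 1.308, Green 3.652, Gold 1.875, Silver 4.037.
Adams allocation: Red 3, Blue 2, Green 3, Gold 2, Silver 4.
Every allocation lies between the lower and upper quota.

none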